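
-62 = -62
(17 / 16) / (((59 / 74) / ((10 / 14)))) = 3145 / 3304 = 0.95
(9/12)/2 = 3/8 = 0.38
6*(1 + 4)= 30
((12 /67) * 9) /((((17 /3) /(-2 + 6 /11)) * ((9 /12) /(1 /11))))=-6912 /137819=-0.05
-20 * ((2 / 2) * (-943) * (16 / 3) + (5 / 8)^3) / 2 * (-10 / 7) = -193117025 / 2688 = -71844.13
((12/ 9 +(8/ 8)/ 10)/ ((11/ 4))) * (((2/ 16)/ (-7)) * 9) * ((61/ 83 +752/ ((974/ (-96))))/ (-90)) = -127549223/ 1867450200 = -0.07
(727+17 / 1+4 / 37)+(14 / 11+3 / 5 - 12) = 1493651 / 2035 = 733.98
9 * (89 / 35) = 801 / 35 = 22.89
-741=-741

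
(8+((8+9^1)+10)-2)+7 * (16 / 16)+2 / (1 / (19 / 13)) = 558 / 13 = 42.92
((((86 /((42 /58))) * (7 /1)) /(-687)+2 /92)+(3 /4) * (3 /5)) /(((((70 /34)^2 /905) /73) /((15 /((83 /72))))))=-16038008134026 /107104445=-149741.76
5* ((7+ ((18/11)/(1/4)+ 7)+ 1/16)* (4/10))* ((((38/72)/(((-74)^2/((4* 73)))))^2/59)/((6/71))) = 55044802397/8407276339968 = 0.01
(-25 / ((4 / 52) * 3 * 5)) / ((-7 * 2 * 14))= 65 / 588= 0.11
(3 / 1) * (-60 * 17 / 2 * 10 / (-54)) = 850 / 3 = 283.33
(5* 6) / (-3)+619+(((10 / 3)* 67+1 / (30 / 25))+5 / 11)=55019 / 66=833.62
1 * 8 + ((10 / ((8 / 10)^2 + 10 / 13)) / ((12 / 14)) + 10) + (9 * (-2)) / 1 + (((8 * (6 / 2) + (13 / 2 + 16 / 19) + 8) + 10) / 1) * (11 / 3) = 2469625 / 13053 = 189.20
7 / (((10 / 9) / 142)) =4473 / 5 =894.60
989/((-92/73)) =-3139/4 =-784.75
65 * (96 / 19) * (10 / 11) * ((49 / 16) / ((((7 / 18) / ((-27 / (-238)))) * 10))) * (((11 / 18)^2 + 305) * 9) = 73307.68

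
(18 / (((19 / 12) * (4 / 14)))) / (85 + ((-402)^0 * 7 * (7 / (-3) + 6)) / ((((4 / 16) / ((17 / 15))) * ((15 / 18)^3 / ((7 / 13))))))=6142500 / 29835187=0.21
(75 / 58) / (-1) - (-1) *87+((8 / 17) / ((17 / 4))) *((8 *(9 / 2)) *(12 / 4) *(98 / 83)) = 138883281 / 1391246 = 99.83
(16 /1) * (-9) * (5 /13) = -55.38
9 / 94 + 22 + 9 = 2923 / 94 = 31.10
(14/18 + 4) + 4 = 79/9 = 8.78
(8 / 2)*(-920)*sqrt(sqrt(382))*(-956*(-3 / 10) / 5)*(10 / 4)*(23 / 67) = -12137376*382^(1 / 4) / 67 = -800877.04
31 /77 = 0.40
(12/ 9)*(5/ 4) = 5/ 3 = 1.67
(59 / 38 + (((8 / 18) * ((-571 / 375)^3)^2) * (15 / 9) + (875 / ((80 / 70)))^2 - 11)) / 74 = 10704022015089658537736869 / 1351284082031250000000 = 7921.37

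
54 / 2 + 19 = 46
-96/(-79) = 96/79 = 1.22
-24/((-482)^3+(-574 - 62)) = 6/27995201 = 0.00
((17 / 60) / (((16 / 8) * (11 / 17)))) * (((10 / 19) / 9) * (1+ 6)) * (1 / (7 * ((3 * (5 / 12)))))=289 / 28215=0.01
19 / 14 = 1.36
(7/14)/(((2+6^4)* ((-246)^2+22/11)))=1/157104728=0.00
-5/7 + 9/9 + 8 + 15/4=337/28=12.04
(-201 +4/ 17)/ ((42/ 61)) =-208193/ 714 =-291.59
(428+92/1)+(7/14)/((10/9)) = 10409/20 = 520.45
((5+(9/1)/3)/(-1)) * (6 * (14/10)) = -336/5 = -67.20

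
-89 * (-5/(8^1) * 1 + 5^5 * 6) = -13349555/8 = -1668694.38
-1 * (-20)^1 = 20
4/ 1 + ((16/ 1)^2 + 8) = 268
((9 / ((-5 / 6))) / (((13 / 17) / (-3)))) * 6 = 254.22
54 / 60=9 / 10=0.90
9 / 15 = 3 / 5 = 0.60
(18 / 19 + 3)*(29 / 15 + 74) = 5695 / 19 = 299.74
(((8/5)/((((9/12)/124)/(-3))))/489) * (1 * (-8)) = 31744/2445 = 12.98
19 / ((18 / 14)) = 14.78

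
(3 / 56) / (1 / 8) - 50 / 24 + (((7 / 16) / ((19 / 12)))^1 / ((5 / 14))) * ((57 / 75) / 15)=-84817 / 52500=-1.62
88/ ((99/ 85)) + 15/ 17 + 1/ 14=163883/ 2142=76.51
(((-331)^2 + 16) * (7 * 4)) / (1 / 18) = 55226808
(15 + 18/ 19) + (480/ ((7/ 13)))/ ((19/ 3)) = 20841/ 133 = 156.70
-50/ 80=-5/ 8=-0.62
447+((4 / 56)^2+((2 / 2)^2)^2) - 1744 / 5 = 97221 / 980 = 99.21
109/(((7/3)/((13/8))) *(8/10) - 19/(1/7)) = -0.83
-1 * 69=-69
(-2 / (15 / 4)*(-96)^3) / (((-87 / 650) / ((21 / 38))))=-1948238.98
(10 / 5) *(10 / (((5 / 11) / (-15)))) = -660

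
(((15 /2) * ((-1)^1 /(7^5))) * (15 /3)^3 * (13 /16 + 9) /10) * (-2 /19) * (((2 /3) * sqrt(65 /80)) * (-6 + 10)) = 19625 * sqrt(13) /5109328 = 0.01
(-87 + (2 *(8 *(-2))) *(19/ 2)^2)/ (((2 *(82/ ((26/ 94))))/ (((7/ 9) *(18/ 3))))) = -270725/ 11562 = -23.42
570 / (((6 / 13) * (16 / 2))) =1235 / 8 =154.38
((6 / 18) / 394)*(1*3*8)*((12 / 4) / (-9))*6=-8 / 197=-0.04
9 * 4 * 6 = 216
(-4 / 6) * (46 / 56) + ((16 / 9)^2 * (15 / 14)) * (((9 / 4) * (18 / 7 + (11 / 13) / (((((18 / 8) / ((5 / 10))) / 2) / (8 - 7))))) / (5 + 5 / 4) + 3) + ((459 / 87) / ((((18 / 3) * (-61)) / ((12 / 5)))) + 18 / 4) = 2687998919 / 152125155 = 17.67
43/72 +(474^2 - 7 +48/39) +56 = 210344311/936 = 224726.83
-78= -78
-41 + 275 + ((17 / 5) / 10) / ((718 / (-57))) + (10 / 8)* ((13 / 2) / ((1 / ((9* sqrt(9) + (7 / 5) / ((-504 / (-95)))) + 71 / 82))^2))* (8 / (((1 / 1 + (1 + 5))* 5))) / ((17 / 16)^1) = 235157540761751 / 145423352025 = 1617.05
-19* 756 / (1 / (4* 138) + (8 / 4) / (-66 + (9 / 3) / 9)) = 223142688 / 445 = 501444.24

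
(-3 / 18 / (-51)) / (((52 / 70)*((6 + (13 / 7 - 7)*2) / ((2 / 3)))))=-0.00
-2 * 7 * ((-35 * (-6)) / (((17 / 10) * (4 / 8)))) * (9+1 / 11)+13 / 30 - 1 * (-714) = -172392029 / 5610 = -30729.42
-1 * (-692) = 692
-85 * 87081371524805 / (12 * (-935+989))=-7401916579608425 / 648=-11422710771000.66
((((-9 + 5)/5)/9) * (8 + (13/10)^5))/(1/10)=-390431/37500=-10.41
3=3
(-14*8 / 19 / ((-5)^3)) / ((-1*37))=-112 / 87875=-0.00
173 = 173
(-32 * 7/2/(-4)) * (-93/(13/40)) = -104160/13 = -8012.31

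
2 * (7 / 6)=7 / 3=2.33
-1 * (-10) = 10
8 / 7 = 1.14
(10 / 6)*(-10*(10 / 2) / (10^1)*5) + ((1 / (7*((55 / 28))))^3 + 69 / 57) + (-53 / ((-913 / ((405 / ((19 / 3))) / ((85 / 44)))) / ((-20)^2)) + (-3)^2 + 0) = 9864258608203 / 13381042125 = 737.18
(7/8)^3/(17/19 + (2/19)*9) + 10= 26531/2560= 10.36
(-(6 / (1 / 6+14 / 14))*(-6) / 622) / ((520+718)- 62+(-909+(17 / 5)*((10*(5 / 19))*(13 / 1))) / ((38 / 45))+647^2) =77976 / 658340093425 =0.00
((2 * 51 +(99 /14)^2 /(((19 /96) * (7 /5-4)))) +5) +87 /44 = 6284605 /532532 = 11.80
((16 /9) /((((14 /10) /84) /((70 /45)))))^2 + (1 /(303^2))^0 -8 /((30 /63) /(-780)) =29623945 /729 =40636.41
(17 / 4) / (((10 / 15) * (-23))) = -51 / 184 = -0.28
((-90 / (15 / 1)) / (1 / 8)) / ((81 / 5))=-80 / 27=-2.96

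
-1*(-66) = 66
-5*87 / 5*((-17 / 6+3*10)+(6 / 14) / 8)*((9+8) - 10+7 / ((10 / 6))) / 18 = -132617 / 90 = -1473.52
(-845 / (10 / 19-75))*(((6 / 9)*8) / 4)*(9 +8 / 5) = 680732 / 4245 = 160.36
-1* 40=-40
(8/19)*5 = 40/19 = 2.11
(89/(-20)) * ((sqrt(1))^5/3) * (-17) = 1513/60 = 25.22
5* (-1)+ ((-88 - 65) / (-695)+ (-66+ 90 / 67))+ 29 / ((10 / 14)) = -268555 / 9313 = -28.84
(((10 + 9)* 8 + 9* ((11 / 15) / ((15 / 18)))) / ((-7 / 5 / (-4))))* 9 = 143928 / 35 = 4112.23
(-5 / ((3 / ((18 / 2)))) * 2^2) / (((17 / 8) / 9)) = -4320 / 17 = -254.12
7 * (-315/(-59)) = 2205/59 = 37.37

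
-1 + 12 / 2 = 5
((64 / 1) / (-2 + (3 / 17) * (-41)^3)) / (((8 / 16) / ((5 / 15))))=-2176 / 620391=-0.00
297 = 297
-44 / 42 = -22 / 21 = -1.05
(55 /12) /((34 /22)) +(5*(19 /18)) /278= 63475 /21267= 2.98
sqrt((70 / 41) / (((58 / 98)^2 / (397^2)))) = 19453 * sqrt(2870) / 1189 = 876.49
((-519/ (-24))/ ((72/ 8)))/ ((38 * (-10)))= -173/ 27360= -0.01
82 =82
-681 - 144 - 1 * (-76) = -749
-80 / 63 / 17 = -80 / 1071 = -0.07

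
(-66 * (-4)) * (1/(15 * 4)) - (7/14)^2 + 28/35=99/20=4.95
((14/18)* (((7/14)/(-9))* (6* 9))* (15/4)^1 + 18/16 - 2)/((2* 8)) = -77/128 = -0.60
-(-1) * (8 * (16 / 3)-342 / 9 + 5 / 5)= 17 / 3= 5.67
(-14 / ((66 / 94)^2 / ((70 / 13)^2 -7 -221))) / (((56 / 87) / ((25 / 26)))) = 6732811100 / 797511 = 8442.28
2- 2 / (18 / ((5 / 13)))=229 / 117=1.96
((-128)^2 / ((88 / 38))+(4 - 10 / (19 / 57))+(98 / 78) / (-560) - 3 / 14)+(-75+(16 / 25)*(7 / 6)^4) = 226212041051 / 32432400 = 6974.88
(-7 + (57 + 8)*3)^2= 35344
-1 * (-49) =49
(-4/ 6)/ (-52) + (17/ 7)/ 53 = 1697/ 28938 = 0.06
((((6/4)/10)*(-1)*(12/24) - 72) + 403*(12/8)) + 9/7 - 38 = 138799/280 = 495.71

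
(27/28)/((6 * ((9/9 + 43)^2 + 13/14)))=1/12052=0.00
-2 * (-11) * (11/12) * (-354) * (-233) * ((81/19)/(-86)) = -134734347/1634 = -82456.76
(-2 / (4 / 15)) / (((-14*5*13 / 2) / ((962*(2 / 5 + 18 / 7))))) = 11544 / 245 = 47.12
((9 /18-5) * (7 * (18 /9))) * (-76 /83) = 4788 /83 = 57.69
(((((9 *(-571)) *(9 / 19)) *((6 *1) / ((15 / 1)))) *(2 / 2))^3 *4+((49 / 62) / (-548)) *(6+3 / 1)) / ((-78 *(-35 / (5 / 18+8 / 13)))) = -131472760983462102853 / 108824193660000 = -1208120.70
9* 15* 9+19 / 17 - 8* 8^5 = -4435774 / 17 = -260927.88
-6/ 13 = -0.46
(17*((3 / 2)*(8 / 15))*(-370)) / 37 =-136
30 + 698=728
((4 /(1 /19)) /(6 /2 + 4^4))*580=44080 /259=170.19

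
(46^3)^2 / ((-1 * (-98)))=4737148448 / 49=96676498.94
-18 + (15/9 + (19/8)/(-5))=-2017/120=-16.81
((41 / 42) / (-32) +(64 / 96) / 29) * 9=-0.07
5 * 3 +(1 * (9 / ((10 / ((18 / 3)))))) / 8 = 15.68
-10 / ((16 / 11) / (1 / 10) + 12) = -55 / 146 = -0.38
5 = 5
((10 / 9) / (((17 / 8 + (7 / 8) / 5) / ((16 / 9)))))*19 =30400 / 1863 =16.32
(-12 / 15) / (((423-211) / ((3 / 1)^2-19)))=0.04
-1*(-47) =47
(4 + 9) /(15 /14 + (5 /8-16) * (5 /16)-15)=-11648 /16785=-0.69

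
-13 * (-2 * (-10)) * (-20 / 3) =5200 / 3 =1733.33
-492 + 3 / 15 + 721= 1146 / 5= 229.20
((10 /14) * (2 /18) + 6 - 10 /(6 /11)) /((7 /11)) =-8492 /441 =-19.26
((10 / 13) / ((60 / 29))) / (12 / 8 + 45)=29 / 3627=0.01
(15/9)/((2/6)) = 5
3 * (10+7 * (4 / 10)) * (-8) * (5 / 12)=-128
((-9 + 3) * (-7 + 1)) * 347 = 12492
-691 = -691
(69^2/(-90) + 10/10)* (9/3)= -1557/10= -155.70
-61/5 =-12.20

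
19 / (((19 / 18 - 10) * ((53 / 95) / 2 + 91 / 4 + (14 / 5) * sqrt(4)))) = -129960 / 1751519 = -0.07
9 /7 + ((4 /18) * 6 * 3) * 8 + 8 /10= 1193 /35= 34.09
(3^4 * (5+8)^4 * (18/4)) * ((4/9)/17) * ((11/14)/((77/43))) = 99477963/833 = 119421.32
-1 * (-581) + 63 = 644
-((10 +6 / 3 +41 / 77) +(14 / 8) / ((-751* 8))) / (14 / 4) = -23190341 / 6476624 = -3.58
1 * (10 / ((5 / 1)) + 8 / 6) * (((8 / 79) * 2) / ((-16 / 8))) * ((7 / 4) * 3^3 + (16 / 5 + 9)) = -4756 / 237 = -20.07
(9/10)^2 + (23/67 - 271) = -1807973/6700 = -269.85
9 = 9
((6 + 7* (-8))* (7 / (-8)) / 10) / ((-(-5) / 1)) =7 / 8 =0.88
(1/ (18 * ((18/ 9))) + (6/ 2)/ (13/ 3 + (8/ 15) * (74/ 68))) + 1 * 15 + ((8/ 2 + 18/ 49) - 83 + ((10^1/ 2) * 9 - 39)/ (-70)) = -99589529/ 1578780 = -63.08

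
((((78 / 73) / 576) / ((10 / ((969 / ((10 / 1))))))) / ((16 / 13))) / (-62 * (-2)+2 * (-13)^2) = 54587 / 1726771200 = 0.00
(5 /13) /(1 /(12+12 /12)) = 5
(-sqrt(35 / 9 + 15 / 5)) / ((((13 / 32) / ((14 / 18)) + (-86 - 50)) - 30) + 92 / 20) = 1120 * sqrt(62) / 540549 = 0.02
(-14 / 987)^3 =-8 / 2803221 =-0.00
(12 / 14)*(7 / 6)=1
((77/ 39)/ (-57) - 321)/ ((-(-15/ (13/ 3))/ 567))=-52585.47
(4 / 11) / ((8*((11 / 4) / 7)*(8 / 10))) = 35 / 242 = 0.14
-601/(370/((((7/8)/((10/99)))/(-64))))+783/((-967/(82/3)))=-40141200069/1831884800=-21.91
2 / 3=0.67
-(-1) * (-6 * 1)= -6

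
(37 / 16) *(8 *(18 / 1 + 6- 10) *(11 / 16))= 2849 / 16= 178.06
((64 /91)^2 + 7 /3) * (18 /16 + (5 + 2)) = 22.98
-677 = -677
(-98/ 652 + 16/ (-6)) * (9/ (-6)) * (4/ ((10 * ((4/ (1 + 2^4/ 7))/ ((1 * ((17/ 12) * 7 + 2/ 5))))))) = 7844587/ 547680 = 14.32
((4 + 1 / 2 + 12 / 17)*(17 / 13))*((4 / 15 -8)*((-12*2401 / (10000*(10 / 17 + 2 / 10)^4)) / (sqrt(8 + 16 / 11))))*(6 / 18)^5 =343113538831*sqrt(286) / 11033947814760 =0.53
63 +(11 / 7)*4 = 69.29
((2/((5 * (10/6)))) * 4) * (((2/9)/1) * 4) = 64/75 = 0.85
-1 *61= -61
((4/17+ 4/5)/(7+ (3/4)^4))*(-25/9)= -112640/286569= -0.39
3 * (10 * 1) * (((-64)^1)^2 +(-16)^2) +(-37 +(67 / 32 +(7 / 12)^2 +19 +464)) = 37730429 / 288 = 131008.43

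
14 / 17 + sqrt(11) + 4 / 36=143 / 153 + sqrt(11)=4.25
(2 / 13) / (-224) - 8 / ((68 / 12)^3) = -319409 / 7153328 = -0.04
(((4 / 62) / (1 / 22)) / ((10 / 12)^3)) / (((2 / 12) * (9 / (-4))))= -25344 / 3875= -6.54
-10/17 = -0.59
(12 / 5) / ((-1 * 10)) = -6 / 25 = -0.24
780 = 780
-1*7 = -7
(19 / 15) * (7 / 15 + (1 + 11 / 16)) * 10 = 9823 / 360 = 27.29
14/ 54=7/ 27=0.26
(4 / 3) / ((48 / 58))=29 / 18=1.61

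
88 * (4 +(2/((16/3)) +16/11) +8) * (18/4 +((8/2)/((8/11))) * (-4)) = -42595/2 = -21297.50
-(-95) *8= 760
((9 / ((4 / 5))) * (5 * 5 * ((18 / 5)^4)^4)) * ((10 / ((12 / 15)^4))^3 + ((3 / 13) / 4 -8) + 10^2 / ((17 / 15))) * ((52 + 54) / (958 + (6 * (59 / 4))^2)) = 5994191109124859265125005217589 / 151769160156250000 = 39495448897217.96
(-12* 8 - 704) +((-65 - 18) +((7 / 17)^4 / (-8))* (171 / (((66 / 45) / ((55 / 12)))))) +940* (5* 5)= 120885380973 / 5345344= 22615.08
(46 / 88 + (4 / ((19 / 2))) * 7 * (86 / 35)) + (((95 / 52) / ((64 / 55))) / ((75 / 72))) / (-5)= 648897 / 86944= 7.46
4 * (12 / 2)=24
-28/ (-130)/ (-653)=-14/ 42445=-0.00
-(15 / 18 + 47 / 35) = -457 / 210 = -2.18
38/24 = 19/12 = 1.58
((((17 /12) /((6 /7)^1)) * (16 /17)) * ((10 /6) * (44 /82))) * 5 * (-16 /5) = -24640 /1107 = -22.26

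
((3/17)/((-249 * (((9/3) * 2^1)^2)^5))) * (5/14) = -5/1194448840704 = -0.00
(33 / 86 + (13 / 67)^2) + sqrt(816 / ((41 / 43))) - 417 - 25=-170473197 / 386054 + 4* sqrt(89913) / 41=-412.32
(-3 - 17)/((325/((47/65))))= -188/4225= -0.04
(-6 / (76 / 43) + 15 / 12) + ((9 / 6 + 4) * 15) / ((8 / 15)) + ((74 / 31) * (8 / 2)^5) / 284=107825949 / 669104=161.15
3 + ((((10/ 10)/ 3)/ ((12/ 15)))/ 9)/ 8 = 2597/ 864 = 3.01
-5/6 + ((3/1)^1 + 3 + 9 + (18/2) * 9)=571/6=95.17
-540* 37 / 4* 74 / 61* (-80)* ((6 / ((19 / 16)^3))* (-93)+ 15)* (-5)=322714046916000 / 418399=771306926.92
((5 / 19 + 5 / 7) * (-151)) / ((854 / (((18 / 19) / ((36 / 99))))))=-971685 / 2158058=-0.45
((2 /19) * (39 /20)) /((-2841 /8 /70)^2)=407680 /51118113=0.01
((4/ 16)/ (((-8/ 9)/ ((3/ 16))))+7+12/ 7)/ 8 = 31043/ 28672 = 1.08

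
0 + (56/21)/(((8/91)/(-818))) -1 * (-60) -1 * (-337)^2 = -414965/3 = -138321.67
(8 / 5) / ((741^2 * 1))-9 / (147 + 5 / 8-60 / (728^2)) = -3273640150264 / 53699317396335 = -0.06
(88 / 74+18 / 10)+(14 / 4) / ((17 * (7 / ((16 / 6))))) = 28943 / 9435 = 3.07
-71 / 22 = -3.23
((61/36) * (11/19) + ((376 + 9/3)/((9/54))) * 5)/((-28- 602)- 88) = -7777751/491112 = -15.84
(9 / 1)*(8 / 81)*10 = 80 / 9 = 8.89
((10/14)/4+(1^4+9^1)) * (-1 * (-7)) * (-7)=-1995/4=-498.75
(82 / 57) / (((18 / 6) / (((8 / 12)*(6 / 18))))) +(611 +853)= 1464.11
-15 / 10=-3 / 2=-1.50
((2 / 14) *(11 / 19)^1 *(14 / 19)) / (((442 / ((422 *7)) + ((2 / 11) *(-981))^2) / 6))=23590644 / 2052521645969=0.00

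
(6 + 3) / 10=9 / 10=0.90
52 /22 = 26 /11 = 2.36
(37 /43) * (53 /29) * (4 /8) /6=1961 /14964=0.13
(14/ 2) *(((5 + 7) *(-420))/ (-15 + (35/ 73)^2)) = 18800712/ 7871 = 2388.61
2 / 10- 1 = -4 / 5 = -0.80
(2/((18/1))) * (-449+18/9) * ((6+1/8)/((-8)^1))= 7301/192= 38.03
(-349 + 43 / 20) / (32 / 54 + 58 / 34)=-3184083 / 21100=-150.90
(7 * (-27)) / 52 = -189 / 52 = -3.63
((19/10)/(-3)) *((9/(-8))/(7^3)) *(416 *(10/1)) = 2964/343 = 8.64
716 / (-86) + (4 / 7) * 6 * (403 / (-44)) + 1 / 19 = -2495949 / 62909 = -39.68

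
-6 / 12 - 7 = -15 / 2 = -7.50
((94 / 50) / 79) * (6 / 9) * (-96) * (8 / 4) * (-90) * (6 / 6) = 108288 / 395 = 274.15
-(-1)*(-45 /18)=-5 /2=-2.50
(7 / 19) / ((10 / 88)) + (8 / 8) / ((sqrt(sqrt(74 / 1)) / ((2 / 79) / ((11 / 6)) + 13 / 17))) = 11501* 74^(3 / 4) / 1093202 + 308 / 95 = 3.51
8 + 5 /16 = 133 /16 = 8.31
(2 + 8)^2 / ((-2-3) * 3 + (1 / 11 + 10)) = -20.37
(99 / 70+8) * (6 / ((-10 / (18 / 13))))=-17793 / 2275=-7.82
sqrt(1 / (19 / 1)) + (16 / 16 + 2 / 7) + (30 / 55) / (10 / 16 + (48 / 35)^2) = sqrt(19) / 19 + 2842743 / 1890889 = 1.73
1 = 1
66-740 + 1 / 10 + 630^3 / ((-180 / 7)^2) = 1887418 / 5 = 377483.60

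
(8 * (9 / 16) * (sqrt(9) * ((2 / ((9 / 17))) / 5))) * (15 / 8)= 153 / 8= 19.12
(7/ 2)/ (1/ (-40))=-140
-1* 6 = -6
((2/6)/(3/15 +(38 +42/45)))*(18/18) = 5/587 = 0.01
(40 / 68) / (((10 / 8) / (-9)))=-72 / 17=-4.24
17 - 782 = -765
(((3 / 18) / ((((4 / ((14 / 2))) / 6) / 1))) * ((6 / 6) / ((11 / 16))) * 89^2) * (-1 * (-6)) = 1330728 / 11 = 120975.27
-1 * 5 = -5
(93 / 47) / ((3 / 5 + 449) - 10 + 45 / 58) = 26970 / 6002323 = 0.00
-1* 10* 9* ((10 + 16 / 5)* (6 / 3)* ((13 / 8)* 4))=-15444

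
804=804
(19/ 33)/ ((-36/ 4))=-19/ 297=-0.06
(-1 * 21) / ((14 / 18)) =-27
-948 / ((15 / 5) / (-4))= 1264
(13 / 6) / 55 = 13 / 330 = 0.04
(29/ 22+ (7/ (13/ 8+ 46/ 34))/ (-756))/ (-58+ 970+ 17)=316367/ 223489530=0.00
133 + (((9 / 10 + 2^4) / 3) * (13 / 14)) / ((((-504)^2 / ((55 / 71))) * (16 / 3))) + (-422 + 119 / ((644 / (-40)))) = -55079593350335 / 185834041344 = -296.39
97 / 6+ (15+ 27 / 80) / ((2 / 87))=328007 / 480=683.35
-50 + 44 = -6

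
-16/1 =-16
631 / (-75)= -631 / 75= -8.41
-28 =-28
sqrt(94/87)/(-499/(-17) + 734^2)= 17 * sqrt(8178)/796863537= 0.00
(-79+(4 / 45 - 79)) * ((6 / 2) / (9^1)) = -7106 / 135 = -52.64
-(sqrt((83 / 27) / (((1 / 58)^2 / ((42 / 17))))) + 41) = -58*sqrt(19754) / 51 - 41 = -200.84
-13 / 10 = -1.30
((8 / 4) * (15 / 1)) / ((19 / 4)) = 120 / 19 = 6.32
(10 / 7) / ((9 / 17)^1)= 170 / 63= 2.70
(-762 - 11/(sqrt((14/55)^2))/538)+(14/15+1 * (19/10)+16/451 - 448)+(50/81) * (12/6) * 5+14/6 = -329825563061/275151492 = -1198.71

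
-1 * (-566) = 566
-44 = -44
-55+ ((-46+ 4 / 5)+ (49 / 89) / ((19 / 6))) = -845721 / 8455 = -100.03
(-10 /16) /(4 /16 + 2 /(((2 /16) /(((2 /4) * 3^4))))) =-5 /5186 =-0.00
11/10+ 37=381/10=38.10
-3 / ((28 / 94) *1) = -141 / 14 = -10.07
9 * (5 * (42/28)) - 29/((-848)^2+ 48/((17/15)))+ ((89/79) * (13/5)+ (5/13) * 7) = 4590405364453/62777880880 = 73.12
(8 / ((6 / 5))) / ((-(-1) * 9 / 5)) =100 / 27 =3.70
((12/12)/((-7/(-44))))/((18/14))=44/9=4.89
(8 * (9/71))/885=24/20945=0.00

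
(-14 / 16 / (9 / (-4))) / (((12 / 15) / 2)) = 35 / 36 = 0.97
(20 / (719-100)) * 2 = 40 / 619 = 0.06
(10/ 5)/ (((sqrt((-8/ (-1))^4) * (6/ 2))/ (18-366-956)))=-163/ 12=-13.58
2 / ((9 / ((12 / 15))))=8 / 45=0.18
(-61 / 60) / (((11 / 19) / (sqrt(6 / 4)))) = -1159 * sqrt(6) / 1320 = -2.15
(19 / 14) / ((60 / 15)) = 19 / 56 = 0.34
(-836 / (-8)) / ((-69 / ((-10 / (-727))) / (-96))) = 33440 / 16721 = 2.00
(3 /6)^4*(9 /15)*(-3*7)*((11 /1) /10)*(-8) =6.93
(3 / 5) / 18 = 1 / 30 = 0.03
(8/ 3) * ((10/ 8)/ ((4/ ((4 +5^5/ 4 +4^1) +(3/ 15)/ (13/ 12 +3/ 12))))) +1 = 3953/ 6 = 658.83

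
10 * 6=60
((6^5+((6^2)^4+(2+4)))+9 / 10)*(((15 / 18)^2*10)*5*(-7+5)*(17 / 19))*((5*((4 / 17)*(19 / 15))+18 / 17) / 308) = -867706.90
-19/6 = -3.17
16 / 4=4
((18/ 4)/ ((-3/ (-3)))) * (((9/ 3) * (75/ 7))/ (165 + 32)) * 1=2025/ 2758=0.73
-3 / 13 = -0.23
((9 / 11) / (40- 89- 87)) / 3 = -3 / 1496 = -0.00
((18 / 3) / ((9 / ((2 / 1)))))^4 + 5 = 8.16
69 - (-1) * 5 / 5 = 70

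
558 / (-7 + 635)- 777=-776.11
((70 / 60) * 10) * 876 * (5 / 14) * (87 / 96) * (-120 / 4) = -793875 / 8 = -99234.38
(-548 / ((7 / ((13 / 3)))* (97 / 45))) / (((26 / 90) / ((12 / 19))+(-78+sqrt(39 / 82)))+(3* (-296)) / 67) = 69939463932000* sqrt(3198) / 300401592989026319+520720190291854800 / 300401592989026319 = 1.75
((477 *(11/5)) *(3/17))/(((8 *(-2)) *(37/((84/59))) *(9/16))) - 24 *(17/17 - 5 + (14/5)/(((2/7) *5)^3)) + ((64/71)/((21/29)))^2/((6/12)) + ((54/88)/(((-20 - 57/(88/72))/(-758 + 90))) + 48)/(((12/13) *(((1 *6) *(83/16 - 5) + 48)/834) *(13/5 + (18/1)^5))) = 26873797707665205730223846/357087841728028440474375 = 75.26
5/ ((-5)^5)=-1/ 625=-0.00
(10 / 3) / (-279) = -10 / 837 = -0.01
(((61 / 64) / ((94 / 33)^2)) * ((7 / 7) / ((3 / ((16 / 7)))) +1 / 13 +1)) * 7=5557893 / 3675776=1.51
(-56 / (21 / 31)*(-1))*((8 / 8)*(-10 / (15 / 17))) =-8432 / 9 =-936.89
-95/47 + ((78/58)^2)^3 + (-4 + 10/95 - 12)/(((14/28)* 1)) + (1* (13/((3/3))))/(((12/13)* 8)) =-1332688234693123/50993013662688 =-26.13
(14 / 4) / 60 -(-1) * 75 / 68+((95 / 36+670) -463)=1290097 / 6120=210.80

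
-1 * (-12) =12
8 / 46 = 4 / 23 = 0.17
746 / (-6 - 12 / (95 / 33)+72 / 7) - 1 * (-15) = 248630 / 39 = 6375.13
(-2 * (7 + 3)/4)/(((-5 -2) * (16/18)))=45/56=0.80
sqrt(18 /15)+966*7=sqrt(30) /5+6762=6763.10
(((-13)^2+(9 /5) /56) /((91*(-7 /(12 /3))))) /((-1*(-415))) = -47329 /18504850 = -0.00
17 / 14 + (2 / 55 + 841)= 648533 / 770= 842.25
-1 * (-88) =88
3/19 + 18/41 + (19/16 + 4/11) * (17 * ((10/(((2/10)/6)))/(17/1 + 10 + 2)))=271743765/994004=273.38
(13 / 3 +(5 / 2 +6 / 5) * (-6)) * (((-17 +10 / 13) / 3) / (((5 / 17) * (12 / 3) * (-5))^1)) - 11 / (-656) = -157494949 / 9594000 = -16.42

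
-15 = -15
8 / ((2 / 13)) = 52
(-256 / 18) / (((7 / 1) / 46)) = -5888 / 63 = -93.46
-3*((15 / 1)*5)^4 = -94921875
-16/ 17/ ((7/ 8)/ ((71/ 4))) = -2272/ 119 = -19.09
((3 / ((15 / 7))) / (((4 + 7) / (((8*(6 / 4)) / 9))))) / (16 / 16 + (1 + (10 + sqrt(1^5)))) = 28 / 2145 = 0.01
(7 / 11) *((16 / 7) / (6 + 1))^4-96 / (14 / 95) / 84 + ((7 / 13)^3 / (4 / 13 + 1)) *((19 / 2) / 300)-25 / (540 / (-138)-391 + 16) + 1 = -2885201663899999 / 432038728521400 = -6.68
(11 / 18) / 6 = 11 / 108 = 0.10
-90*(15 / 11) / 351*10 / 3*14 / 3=-7000 / 1287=-5.44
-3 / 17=-0.18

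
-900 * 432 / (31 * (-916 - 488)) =3600 / 403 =8.93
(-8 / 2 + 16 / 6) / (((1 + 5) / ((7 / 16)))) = -7 / 72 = -0.10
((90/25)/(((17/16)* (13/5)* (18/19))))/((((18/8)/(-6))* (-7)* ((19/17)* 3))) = 128/819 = 0.16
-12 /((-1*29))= 12 /29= 0.41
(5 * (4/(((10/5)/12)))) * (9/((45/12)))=288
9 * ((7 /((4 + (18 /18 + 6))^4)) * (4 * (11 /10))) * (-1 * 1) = -126 /6655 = -0.02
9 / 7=1.29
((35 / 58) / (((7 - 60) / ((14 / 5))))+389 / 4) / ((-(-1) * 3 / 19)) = 11356243 / 18444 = 615.71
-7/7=-1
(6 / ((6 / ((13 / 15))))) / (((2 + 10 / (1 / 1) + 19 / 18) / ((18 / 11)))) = 1404 / 12925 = 0.11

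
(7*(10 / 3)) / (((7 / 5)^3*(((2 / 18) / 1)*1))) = 3750 / 49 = 76.53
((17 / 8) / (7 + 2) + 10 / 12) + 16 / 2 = 9.07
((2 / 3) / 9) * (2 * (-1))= -4 / 27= -0.15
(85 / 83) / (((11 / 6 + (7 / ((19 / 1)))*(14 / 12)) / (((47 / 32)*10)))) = 379525 / 57104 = 6.65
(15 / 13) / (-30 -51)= -0.01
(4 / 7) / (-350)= -0.00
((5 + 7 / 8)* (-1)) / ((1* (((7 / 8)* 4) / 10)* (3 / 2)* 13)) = -235 / 273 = -0.86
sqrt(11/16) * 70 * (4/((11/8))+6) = 1715 * sqrt(11)/11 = 517.09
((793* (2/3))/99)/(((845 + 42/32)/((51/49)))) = 431392/65687391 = 0.01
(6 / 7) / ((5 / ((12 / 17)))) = 72 / 595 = 0.12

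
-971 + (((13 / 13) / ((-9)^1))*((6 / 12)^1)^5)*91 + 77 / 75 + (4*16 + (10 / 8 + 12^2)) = -5479483 / 7200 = -761.04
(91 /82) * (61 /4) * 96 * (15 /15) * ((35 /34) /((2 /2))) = 1165710 /697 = 1672.47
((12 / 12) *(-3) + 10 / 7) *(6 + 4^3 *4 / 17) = -3938 / 119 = -33.09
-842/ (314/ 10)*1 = -4210/ 157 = -26.82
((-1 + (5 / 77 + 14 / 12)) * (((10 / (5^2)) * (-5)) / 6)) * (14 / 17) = -107 / 1683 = -0.06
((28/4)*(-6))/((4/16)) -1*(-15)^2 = -393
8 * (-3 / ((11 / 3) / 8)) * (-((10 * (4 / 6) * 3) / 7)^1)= 11520 / 77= 149.61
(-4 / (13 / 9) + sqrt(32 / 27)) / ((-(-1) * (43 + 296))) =-12 / 1469 + 4 * sqrt(6) / 3051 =-0.00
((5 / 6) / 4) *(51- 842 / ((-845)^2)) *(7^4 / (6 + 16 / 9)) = 37470451557 / 11424400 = 3279.86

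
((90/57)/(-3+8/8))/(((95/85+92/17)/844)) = -71740/703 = -102.05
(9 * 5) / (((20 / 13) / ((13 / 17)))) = 1521 / 68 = 22.37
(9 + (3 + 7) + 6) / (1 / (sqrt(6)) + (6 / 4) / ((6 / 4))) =30 - 5* sqrt(6) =17.75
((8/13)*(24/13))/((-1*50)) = -96/4225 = -0.02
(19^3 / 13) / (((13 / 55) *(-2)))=-1116.11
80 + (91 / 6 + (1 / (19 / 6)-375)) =-31865 / 114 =-279.52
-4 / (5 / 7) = -28 / 5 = -5.60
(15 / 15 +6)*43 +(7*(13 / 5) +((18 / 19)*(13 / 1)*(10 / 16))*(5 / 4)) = 499809 / 1520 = 328.82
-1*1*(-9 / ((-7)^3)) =-9 / 343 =-0.03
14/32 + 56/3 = 917/48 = 19.10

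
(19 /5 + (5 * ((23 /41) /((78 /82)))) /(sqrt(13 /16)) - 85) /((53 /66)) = -26796 /265 + 10120 * sqrt(13) /8957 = -97.04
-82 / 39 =-2.10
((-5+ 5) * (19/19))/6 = 0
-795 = -795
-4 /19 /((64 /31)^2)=-961 /19456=-0.05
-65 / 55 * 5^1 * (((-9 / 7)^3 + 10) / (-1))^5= 9344074181189377565 / 52223176609373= 178925.81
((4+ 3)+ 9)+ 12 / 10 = 86 / 5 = 17.20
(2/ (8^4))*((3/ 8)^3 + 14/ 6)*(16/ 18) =3665/ 3538944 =0.00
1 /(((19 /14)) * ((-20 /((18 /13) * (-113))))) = 7119 /1235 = 5.76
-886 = -886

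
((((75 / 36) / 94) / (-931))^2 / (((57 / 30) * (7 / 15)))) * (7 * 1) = 15625 / 3492367289376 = 0.00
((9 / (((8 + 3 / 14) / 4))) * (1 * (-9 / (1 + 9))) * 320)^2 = 21069103104 / 13225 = 1593126.89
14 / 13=1.08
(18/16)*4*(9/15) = 27/10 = 2.70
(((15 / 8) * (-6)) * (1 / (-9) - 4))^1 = 185 / 4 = 46.25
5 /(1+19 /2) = 10 /21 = 0.48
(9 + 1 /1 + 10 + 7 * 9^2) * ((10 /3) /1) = 5870 /3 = 1956.67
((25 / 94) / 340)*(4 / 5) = 1 / 1598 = 0.00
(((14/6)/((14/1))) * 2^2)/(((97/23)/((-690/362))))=-5290/17557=-0.30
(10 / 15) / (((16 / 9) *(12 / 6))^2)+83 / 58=22031 / 14848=1.48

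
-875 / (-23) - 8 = 691 / 23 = 30.04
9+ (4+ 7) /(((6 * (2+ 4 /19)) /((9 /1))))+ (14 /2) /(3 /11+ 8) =6301 /364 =17.31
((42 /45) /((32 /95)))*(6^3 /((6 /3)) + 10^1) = 7847 /24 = 326.96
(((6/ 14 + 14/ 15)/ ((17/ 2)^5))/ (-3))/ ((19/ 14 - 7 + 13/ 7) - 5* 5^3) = 9152/ 562455052695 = 0.00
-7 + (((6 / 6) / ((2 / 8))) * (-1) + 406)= 395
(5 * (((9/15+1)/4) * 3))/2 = 3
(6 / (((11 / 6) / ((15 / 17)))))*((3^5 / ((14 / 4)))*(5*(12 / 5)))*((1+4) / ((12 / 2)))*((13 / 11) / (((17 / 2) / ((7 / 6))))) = 11372400 / 34969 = 325.21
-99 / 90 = -11 / 10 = -1.10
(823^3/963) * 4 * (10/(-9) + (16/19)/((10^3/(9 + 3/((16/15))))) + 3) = 181001899186667/41168250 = 4396638.17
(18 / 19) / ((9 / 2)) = 4 / 19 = 0.21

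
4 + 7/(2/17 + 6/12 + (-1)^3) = -186/13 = -14.31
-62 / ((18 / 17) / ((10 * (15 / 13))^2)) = -1317500 / 169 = -7795.86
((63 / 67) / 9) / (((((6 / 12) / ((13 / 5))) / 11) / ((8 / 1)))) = 16016 / 335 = 47.81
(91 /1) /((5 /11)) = 1001 /5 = 200.20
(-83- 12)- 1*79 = -174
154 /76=77 /38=2.03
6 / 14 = 3 / 7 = 0.43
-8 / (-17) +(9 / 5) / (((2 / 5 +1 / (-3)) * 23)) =643 / 391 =1.64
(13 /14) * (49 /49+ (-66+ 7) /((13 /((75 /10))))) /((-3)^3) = 859 /756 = 1.14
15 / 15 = 1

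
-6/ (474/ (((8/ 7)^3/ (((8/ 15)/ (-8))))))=0.28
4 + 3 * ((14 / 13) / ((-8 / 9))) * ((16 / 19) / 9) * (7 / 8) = 1829 / 494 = 3.70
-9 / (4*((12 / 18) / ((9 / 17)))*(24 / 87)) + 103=105017 / 1088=96.52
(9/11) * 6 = 54/11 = 4.91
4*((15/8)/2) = 15/4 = 3.75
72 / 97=0.74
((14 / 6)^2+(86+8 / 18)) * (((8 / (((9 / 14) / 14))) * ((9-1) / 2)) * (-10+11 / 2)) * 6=-1728981.33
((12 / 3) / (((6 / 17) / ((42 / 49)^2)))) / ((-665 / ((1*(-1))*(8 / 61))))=3264 / 1987685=0.00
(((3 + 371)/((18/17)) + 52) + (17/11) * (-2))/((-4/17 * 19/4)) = -676787/1881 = -359.80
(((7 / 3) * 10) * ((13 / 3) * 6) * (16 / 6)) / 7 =2080 / 9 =231.11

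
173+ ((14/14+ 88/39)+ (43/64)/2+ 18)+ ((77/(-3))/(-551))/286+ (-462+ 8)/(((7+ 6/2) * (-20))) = 13537211171/68764800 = 196.86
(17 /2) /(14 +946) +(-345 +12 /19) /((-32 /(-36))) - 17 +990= 21362483 /36480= 585.59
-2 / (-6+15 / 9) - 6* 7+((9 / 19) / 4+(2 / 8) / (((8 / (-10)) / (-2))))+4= -72707 / 1976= -36.80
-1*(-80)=80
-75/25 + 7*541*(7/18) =26455/18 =1469.72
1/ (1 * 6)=1/ 6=0.17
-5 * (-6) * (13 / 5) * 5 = 390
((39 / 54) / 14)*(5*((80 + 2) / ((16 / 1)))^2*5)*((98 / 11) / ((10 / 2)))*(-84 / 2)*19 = -48165.58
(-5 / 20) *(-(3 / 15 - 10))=-49 / 20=-2.45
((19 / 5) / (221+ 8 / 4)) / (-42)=-19 / 46830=-0.00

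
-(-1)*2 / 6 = 1 / 3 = 0.33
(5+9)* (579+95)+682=10118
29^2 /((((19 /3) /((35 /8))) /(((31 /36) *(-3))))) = -1500.80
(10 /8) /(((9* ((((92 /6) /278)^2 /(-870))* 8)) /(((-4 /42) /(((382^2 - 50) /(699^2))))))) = 6844188442725 /4321371376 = 1583.80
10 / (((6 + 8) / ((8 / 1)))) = 40 / 7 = 5.71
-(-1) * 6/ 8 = 3/ 4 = 0.75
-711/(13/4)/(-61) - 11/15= 33937/11895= 2.85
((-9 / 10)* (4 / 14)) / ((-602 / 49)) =9 / 430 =0.02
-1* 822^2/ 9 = -75076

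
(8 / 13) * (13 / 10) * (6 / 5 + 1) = 44 / 25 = 1.76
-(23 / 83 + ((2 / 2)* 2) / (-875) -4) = 3.73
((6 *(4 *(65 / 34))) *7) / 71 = 5460 / 1207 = 4.52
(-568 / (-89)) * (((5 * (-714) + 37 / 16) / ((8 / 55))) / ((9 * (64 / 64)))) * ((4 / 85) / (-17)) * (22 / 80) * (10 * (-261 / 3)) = -14221601537 / 1234608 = -11519.12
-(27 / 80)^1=-27 / 80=-0.34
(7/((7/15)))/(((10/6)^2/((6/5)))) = 162/25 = 6.48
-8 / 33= -0.24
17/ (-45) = -17/ 45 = -0.38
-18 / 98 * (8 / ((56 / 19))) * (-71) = 12141 / 343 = 35.40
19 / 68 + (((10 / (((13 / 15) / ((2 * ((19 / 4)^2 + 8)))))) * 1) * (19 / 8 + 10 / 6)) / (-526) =-19119649 / 3719872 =-5.14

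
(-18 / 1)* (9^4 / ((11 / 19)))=-2243862 / 11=-203987.45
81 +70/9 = 799/9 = 88.78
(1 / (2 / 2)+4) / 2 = 2.50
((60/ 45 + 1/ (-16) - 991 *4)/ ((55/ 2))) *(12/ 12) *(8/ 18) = -190211/ 2970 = -64.04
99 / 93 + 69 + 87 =4869 / 31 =157.06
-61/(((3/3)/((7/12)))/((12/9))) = -427/9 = -47.44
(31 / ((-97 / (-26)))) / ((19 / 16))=12896 / 1843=7.00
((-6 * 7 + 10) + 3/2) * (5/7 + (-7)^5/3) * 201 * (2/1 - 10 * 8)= -18750036162/7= -2678576594.57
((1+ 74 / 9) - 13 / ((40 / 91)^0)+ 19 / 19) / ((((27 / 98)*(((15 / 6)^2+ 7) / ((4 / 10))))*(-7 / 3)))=560 / 4293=0.13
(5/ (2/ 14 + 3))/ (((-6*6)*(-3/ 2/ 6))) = 35/ 198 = 0.18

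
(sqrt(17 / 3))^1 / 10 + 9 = sqrt(51) / 30 + 9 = 9.24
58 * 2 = 116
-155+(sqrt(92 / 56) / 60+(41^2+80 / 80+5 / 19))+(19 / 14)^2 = sqrt(322) / 840+5694387 / 3724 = 1529.13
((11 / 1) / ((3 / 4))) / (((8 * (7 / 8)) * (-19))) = -44 / 399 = -0.11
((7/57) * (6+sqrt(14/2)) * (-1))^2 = 196 * sqrt(7)/1083+2107/3249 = 1.13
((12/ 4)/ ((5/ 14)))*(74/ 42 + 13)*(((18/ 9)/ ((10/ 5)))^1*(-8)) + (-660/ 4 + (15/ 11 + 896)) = -2856/ 11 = -259.64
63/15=21/5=4.20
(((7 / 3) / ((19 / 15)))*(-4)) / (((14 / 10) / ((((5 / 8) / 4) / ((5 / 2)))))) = -25 / 76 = -0.33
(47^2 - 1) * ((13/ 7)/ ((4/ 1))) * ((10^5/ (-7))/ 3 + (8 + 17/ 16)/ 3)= -478096515/ 98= -4878535.87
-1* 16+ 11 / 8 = -117 / 8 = -14.62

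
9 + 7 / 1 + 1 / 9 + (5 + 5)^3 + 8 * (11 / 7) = 64807 / 63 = 1028.68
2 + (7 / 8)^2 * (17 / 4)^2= 16209 / 1024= 15.83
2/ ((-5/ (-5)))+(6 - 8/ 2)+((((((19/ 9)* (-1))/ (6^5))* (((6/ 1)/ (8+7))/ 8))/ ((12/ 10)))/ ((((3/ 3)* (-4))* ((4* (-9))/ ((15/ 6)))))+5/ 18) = 2069286817/ 483729408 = 4.28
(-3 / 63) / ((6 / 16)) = -0.13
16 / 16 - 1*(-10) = 11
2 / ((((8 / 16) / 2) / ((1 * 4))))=32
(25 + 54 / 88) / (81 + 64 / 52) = 0.31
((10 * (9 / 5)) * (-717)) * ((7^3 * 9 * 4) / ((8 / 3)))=-59761233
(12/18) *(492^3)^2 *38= 359321293302939648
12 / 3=4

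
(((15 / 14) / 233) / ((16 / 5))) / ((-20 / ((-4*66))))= 495 / 26096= 0.02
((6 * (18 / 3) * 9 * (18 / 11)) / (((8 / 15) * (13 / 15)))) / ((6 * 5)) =10935 / 286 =38.23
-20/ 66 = -10/ 33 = -0.30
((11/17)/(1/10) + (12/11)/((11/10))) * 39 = 598650/2057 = 291.03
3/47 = 0.06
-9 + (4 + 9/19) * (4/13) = -1883/247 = -7.62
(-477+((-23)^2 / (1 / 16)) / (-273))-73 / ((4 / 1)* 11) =-6122069 / 12012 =-509.66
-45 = -45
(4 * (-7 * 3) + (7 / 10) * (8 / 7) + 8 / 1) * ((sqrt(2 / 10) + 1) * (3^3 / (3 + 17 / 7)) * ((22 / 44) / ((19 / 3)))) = -42.73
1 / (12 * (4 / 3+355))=0.00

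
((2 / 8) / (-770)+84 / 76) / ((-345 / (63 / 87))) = -64661 / 27880600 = -0.00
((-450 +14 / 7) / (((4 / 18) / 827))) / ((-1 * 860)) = 1938.64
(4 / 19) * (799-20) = 164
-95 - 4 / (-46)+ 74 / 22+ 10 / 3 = -66956 / 759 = -88.22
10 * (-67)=-670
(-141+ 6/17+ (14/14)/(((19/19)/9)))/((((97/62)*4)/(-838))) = 29069382/1649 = 17628.49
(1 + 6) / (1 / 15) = 105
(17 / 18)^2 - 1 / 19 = 5167 / 6156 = 0.84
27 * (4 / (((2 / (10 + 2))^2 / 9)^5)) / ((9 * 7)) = 42845606719488 / 7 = 6120800959926.86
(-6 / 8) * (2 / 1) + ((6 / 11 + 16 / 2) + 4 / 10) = 819 / 110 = 7.45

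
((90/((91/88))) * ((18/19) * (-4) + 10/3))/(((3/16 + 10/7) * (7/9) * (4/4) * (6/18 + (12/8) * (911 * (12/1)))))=-456192/236854247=-0.00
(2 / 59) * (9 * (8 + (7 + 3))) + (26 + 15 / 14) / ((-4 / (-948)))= 5304093 / 826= 6421.42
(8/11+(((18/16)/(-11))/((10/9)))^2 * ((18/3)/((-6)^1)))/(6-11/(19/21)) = -10576141/90604800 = -0.12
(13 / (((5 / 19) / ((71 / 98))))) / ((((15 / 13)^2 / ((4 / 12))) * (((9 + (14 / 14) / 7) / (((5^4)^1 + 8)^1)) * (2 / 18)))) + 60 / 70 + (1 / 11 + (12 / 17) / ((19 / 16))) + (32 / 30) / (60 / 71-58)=13528245631466413 / 2422236432000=5585.02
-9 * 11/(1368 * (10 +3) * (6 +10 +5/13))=-11/32376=-0.00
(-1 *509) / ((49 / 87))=-44283 / 49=-903.73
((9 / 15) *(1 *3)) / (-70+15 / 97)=-873 / 33875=-0.03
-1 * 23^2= -529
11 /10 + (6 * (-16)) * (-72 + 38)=32651 /10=3265.10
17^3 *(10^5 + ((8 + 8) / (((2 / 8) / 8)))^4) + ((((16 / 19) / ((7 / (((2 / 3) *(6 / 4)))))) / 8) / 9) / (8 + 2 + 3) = 5253693623922246050 / 15561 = 337619280503968.00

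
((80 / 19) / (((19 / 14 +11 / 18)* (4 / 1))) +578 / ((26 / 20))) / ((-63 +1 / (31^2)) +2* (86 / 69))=-7290813585 / 990990182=-7.36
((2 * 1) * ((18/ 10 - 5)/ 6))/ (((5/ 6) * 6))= -16/ 75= -0.21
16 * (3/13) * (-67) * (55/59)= -176880/767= -230.61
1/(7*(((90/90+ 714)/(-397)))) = -397/5005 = -0.08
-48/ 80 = -3/ 5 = -0.60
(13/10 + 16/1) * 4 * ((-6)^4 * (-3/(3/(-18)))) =1614297.60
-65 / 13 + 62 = 57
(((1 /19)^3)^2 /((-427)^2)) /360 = 1 /3088018237265640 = 0.00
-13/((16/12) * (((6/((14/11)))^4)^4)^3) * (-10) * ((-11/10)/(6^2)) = -477143786824823630735992743416437582454413/33768958499679874322555830290276216034324719849769473940901259180582342288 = -0.00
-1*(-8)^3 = 512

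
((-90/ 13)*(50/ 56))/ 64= -1125/ 11648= -0.10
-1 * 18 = -18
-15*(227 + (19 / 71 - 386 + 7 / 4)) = 668745 / 284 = 2354.74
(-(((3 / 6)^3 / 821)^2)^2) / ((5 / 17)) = -17 / 9304704403066880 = -0.00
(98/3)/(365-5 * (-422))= 98/7425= 0.01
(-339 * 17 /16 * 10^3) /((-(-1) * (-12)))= 240125 /8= 30015.62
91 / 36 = 2.53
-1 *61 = -61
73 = 73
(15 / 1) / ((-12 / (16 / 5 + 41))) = -221 / 4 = -55.25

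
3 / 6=1 / 2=0.50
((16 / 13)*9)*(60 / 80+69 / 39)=4716 / 169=27.91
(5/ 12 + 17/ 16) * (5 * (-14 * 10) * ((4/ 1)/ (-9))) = 12425/ 27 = 460.19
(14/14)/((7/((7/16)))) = 1/16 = 0.06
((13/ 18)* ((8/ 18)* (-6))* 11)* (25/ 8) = -3575/ 54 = -66.20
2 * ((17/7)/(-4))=-17/14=-1.21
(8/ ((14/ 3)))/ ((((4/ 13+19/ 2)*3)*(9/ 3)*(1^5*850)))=52/ 2275875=0.00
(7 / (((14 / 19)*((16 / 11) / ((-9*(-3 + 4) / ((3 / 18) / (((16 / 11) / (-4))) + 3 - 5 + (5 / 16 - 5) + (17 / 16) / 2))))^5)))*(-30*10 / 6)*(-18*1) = 25290553307836608 / 4129796175875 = 6123.92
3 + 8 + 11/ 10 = 121/ 10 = 12.10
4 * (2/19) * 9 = 72/19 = 3.79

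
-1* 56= -56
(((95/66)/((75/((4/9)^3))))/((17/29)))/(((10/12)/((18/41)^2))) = 141056/212184225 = 0.00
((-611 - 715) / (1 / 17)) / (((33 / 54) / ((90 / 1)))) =-36518040 / 11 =-3319821.82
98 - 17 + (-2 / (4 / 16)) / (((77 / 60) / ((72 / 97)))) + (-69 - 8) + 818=6104958 / 7469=817.37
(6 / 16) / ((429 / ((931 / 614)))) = 931 / 702416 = 0.00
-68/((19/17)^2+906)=-19652/262195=-0.07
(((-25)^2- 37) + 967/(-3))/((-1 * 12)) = -22.14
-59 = -59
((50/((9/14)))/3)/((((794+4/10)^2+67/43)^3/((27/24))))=217401953125/1873334248136541258742089618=0.00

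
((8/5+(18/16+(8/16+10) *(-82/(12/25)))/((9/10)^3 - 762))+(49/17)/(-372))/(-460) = -31670171179/3690946316400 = -0.01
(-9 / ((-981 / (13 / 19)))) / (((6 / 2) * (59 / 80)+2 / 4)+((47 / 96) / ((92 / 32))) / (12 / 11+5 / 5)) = 1650480 / 734623049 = 0.00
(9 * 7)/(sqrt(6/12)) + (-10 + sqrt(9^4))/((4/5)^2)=63 * sqrt(2) + 1775/16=200.03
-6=-6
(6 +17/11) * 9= 747/11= 67.91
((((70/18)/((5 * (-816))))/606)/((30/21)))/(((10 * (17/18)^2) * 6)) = -49/2381822400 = -0.00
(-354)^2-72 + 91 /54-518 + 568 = 6765967 /54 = 125295.69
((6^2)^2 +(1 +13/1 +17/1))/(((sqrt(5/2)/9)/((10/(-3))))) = -7962 * sqrt(10) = -25178.05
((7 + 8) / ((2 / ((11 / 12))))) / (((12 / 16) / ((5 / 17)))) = 275 / 102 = 2.70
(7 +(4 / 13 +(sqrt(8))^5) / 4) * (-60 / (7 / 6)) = -11520 * sqrt(2) / 7-33120 / 91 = -2691.35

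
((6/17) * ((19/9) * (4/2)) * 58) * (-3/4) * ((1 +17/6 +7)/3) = -35815/153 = -234.08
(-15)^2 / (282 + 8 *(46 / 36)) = 405 / 526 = 0.77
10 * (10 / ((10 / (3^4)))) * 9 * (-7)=-51030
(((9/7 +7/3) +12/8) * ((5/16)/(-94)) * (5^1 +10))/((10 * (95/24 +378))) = -3225/48255088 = -0.00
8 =8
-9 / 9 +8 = 7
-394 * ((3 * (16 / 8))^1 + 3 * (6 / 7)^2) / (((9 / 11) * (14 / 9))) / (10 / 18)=-4571.55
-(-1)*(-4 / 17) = -4 / 17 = -0.24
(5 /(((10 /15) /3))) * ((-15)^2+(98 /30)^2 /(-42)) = 303407 /60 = 5056.78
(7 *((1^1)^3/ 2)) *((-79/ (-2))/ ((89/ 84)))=11613/ 89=130.48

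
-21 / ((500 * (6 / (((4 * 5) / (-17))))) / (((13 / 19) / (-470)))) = -91 / 7590500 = -0.00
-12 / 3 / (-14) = 2 / 7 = 0.29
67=67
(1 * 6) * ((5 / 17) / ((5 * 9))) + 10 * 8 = 4082 / 51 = 80.04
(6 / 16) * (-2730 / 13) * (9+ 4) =-4095 / 4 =-1023.75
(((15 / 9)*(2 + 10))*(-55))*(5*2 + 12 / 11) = -12200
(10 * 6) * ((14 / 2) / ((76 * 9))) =35 / 57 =0.61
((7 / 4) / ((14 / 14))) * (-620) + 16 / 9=-9749 / 9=-1083.22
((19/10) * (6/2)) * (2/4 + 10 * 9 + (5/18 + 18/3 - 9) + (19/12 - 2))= 11951/24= 497.96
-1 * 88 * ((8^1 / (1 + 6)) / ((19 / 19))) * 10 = -1005.71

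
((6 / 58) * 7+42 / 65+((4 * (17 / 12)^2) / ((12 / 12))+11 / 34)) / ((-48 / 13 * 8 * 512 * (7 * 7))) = -11215031 / 854902702080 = -0.00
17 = 17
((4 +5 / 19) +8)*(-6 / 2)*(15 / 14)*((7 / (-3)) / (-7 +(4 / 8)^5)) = -55920 / 4237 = -13.20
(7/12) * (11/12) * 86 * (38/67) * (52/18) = 817817/10854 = 75.35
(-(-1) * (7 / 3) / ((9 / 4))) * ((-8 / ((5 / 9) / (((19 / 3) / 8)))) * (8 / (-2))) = 2128 / 45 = 47.29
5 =5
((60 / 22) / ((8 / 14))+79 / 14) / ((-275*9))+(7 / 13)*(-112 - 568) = -907147426 / 2477475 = -366.16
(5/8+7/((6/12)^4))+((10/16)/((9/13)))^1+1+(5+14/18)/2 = 1409/12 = 117.42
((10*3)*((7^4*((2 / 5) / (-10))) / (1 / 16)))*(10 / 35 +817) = -188381088 / 5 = -37676217.60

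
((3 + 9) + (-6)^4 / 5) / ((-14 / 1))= -678 / 35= -19.37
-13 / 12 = -1.08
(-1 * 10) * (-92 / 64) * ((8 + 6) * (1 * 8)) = 1610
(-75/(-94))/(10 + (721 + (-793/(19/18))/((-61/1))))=1425/1327562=0.00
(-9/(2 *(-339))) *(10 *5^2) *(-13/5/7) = -975/791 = -1.23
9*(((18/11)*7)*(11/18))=63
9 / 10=0.90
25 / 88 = 0.28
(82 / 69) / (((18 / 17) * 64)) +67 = 2663545 / 39744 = 67.02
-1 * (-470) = 470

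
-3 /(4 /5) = -15 /4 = -3.75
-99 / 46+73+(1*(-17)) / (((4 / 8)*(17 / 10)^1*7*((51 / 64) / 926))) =-53359417 / 16422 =-3249.26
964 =964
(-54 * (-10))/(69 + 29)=270/49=5.51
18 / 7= 2.57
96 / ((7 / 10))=960 / 7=137.14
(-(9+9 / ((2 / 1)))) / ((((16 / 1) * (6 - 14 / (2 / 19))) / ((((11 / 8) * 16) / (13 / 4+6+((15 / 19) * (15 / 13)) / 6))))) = 73359 / 4718812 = 0.02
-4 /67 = -0.06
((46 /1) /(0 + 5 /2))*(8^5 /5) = 3014656 /25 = 120586.24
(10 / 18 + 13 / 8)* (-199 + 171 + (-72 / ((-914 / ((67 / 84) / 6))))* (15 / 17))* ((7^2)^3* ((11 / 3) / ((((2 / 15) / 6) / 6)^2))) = -59647762594953225 / 31076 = -1919415709710.17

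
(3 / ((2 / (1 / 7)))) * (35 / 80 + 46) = 2229 / 224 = 9.95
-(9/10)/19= -9/190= -0.05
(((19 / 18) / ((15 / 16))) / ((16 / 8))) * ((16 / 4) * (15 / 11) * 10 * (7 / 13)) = 21280 / 1287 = 16.53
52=52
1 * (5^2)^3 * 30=468750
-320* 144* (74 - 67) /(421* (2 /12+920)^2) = -0.00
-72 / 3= -24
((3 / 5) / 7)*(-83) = -249 / 35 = -7.11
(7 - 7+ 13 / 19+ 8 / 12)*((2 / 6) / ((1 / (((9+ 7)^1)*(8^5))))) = 40370176 / 171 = 236082.90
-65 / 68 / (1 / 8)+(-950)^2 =15342370 / 17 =902492.35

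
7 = 7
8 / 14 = 4 / 7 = 0.57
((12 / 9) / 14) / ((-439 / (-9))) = 6 / 3073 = 0.00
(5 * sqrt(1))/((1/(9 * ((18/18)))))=45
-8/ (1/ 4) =-32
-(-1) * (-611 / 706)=-611 / 706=-0.87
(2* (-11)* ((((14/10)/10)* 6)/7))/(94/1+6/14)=-462/16525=-0.03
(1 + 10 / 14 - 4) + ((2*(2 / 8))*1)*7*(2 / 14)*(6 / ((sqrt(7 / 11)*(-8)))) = -16 / 7 - 3*sqrt(77) / 56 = -2.76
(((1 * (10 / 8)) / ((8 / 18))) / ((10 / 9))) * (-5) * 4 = -405 / 8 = -50.62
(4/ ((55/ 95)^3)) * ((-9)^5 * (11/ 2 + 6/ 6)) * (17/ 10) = -89508777111/ 6655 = -13449853.81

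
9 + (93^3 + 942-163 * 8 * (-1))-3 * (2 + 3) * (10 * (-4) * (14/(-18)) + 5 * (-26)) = 2424286/3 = 808095.33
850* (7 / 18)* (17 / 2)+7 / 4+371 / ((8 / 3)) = 2950.60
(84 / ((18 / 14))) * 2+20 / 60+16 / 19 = 2505 / 19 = 131.84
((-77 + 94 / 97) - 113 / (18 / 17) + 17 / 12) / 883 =-633227 / 3083436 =-0.21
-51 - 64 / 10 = -287 / 5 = -57.40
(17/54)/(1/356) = 3026/27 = 112.07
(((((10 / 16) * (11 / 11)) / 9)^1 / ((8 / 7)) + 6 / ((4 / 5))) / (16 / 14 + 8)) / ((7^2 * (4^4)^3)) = 4355 / 4329327034368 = 0.00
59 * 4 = 236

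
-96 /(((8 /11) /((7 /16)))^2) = -17787 /512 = -34.74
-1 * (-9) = 9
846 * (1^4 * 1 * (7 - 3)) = 3384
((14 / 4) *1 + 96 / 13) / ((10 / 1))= 1.09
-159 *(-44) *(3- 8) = -34980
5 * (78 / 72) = 65 / 12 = 5.42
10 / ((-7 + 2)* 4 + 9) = -10 / 11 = -0.91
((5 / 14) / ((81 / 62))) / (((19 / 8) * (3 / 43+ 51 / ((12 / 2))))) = 106640 / 7939701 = 0.01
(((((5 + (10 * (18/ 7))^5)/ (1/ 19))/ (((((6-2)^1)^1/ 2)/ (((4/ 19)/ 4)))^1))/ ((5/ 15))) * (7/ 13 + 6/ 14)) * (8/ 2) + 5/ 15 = 299307705840877/ 4588311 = 65232654.42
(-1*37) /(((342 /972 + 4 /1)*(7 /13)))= -25974 /1645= -15.79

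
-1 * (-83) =83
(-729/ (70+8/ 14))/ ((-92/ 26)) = 5103/ 1748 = 2.92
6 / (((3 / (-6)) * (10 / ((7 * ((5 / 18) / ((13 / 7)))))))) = -49 / 39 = -1.26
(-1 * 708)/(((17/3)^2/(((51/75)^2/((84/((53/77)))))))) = -28143/336875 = -0.08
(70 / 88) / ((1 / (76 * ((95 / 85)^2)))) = 240065 / 3179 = 75.52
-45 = -45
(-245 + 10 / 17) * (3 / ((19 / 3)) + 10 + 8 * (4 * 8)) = -21036765 / 323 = -65129.30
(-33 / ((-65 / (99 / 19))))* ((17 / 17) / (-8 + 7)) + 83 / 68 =-119651 / 83980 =-1.42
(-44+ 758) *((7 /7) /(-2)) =-357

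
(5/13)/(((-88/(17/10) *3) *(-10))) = 17/68640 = 0.00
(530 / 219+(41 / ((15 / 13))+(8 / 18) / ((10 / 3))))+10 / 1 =10531 / 219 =48.09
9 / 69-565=-12992 / 23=-564.87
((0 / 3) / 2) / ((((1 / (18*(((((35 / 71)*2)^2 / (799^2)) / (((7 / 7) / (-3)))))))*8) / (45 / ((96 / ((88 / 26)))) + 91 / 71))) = 0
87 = 87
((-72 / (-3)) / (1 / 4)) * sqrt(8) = 192 * sqrt(2) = 271.53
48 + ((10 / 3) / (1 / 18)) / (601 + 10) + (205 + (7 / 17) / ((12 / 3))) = 10520001 / 41548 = 253.20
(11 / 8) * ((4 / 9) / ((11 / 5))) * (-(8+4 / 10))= -7 / 3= -2.33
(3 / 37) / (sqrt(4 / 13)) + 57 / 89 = 3 * sqrt(13) / 74 + 57 / 89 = 0.79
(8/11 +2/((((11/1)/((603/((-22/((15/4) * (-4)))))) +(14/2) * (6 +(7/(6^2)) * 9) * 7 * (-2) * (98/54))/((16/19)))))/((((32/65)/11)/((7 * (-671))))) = -144393437683495/1894976476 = -76198.01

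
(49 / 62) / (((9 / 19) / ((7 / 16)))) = 6517 / 8928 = 0.73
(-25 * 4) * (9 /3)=-300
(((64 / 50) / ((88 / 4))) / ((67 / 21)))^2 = 112896 / 339480625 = 0.00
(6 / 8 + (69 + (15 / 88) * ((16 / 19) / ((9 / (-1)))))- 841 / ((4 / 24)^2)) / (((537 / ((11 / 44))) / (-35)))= 2651506025 / 5387184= 492.19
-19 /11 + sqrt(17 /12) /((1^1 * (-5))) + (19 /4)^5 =27217633 /11264 - sqrt(51) /30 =2416.10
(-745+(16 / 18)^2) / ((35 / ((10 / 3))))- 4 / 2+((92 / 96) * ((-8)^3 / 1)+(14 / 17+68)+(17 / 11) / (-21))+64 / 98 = -1100258353 / 2226609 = -494.14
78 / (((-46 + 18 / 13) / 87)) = -1521 / 10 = -152.10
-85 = -85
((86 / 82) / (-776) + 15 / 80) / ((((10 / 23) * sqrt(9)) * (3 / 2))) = 54487 / 572688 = 0.10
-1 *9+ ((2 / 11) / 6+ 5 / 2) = -427 / 66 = -6.47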